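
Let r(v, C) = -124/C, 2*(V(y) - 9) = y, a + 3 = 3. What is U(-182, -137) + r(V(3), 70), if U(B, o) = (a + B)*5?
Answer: -31912/35 ≈ -911.77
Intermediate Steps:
a = 0 (a = -3 + 3 = 0)
V(y) = 9 + y/2
U(B, o) = 5*B (U(B, o) = (0 + B)*5 = B*5 = 5*B)
U(-182, -137) + r(V(3), 70) = 5*(-182) - 124/70 = -910 - 124*1/70 = -910 - 62/35 = -31912/35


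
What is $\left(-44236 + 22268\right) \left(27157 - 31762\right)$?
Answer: $101162640$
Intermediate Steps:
$\left(-44236 + 22268\right) \left(27157 - 31762\right) = \left(-21968\right) \left(-4605\right) = 101162640$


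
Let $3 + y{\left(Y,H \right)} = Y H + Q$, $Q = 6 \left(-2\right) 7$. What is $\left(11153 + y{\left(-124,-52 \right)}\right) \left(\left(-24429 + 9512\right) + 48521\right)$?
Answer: $588540456$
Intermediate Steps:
$Q = -84$ ($Q = \left(-12\right) 7 = -84$)
$y{\left(Y,H \right)} = -87 + H Y$ ($y{\left(Y,H \right)} = -3 + \left(Y H - 84\right) = -3 + \left(H Y - 84\right) = -3 + \left(-84 + H Y\right) = -87 + H Y$)
$\left(11153 + y{\left(-124,-52 \right)}\right) \left(\left(-24429 + 9512\right) + 48521\right) = \left(11153 - -6361\right) \left(\left(-24429 + 9512\right) + 48521\right) = \left(11153 + \left(-87 + 6448\right)\right) \left(-14917 + 48521\right) = \left(11153 + 6361\right) 33604 = 17514 \cdot 33604 = 588540456$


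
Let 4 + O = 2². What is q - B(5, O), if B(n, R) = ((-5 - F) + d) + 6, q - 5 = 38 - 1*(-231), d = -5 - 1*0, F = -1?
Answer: 277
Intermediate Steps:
O = 0 (O = -4 + 2² = -4 + 4 = 0)
d = -5 (d = -5 + 0 = -5)
q = 274 (q = 5 + (38 - 1*(-231)) = 5 + (38 + 231) = 5 + 269 = 274)
B(n, R) = -3 (B(n, R) = ((-5 - 1*(-1)) - 5) + 6 = ((-5 + 1) - 5) + 6 = (-4 - 5) + 6 = -9 + 6 = -3)
q - B(5, O) = 274 - 1*(-3) = 274 + 3 = 277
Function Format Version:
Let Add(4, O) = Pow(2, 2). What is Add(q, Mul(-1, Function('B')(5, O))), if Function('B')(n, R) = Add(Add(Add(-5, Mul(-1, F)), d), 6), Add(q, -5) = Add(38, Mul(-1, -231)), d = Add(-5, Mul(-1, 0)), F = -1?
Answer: 277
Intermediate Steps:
O = 0 (O = Add(-4, Pow(2, 2)) = Add(-4, 4) = 0)
d = -5 (d = Add(-5, 0) = -5)
q = 274 (q = Add(5, Add(38, Mul(-1, -231))) = Add(5, Add(38, 231)) = Add(5, 269) = 274)
Function('B')(n, R) = -3 (Function('B')(n, R) = Add(Add(Add(-5, Mul(-1, -1)), -5), 6) = Add(Add(Add(-5, 1), -5), 6) = Add(Add(-4, -5), 6) = Add(-9, 6) = -3)
Add(q, Mul(-1, Function('B')(5, O))) = Add(274, Mul(-1, -3)) = Add(274, 3) = 277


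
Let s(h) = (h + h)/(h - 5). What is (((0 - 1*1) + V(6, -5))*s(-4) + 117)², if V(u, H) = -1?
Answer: 1075369/81 ≈ 13276.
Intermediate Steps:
s(h) = 2*h/(-5 + h) (s(h) = (2*h)/(-5 + h) = 2*h/(-5 + h))
(((0 - 1*1) + V(6, -5))*s(-4) + 117)² = (((0 - 1*1) - 1)*(2*(-4)/(-5 - 4)) + 117)² = (((0 - 1) - 1)*(2*(-4)/(-9)) + 117)² = ((-1 - 1)*(2*(-4)*(-⅑)) + 117)² = (-2*8/9 + 117)² = (-16/9 + 117)² = (1037/9)² = 1075369/81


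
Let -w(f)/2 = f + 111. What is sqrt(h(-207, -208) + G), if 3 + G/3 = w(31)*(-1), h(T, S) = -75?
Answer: 16*sqrt(3) ≈ 27.713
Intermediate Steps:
w(f) = -222 - 2*f (w(f) = -2*(f + 111) = -2*(111 + f) = -222 - 2*f)
G = 843 (G = -9 + 3*((-222 - 2*31)*(-1)) = -9 + 3*((-222 - 62)*(-1)) = -9 + 3*(-284*(-1)) = -9 + 3*284 = -9 + 852 = 843)
sqrt(h(-207, -208) + G) = sqrt(-75 + 843) = sqrt(768) = 16*sqrt(3)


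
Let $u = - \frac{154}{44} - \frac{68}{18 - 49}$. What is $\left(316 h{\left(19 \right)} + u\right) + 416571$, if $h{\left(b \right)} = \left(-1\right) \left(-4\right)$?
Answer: $\frac{25905689}{62} \approx 4.1783 \cdot 10^{5}$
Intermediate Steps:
$h{\left(b \right)} = 4$
$u = - \frac{81}{62}$ ($u = \left(-154\right) \frac{1}{44} - \frac{68}{18 - 49} = - \frac{7}{2} - \frac{68}{-31} = - \frac{7}{2} - - \frac{68}{31} = - \frac{7}{2} + \frac{68}{31} = - \frac{81}{62} \approx -1.3065$)
$\left(316 h{\left(19 \right)} + u\right) + 416571 = \left(316 \cdot 4 - \frac{81}{62}\right) + 416571 = \left(1264 - \frac{81}{62}\right) + 416571 = \frac{78287}{62} + 416571 = \frac{25905689}{62}$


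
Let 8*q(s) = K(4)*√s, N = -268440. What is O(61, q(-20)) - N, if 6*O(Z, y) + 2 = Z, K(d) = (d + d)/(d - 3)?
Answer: 1610699/6 ≈ 2.6845e+5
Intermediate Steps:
K(d) = 2*d/(-3 + d) (K(d) = (2*d)/(-3 + d) = 2*d/(-3 + d))
q(s) = √s (q(s) = ((2*4/(-3 + 4))*√s)/8 = ((2*4/1)*√s)/8 = ((2*4*1)*√s)/8 = (8*√s)/8 = √s)
O(Z, y) = -⅓ + Z/6
O(61, q(-20)) - N = (-⅓ + (⅙)*61) - 1*(-268440) = (-⅓ + 61/6) + 268440 = 59/6 + 268440 = 1610699/6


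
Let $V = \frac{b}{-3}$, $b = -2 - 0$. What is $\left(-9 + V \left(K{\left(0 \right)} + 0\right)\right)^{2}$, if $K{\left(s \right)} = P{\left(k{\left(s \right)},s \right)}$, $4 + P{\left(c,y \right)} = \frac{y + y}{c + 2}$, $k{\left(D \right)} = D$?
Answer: $\frac{1225}{9} \approx 136.11$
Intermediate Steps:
$b = -2$ ($b = -2 + 0 = -2$)
$V = \frac{2}{3}$ ($V = - \frac{2}{-3} = \left(-2\right) \left(- \frac{1}{3}\right) = \frac{2}{3} \approx 0.66667$)
$P{\left(c,y \right)} = -4 + \frac{2 y}{2 + c}$ ($P{\left(c,y \right)} = -4 + \frac{y + y}{c + 2} = -4 + \frac{2 y}{2 + c}$)
$K{\left(s \right)} = \frac{2 \left(-4 - s\right)}{2 + s}$ ($K{\left(s \right)} = \frac{2 \left(-4 + s - 2 s\right)}{2 + s} = \frac{2 \left(-4 - s\right)}{2 + s}$)
$\left(-9 + V \left(K{\left(0 \right)} + 0\right)\right)^{2} = \left(-9 + \frac{2 \left(\frac{2 \left(-4 - 0\right)}{2 + 0} + 0\right)}{3}\right)^{2} = \left(-9 + \frac{2 \left(\frac{2 \left(-4 + 0\right)}{2} + 0\right)}{3}\right)^{2} = \left(-9 + \frac{2 \left(2 \cdot \frac{1}{2} \left(-4\right) + 0\right)}{3}\right)^{2} = \left(-9 + \frac{2 \left(-4 + 0\right)}{3}\right)^{2} = \left(-9 + \frac{2}{3} \left(-4\right)\right)^{2} = \left(-9 - \frac{8}{3}\right)^{2} = \left(- \frac{35}{3}\right)^{2} = \frac{1225}{9}$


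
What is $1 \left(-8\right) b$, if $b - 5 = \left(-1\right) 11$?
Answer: $48$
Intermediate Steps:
$b = -6$ ($b = 5 - 11 = -6$)
$1 \left(-8\right) b = 1 \left(-8\right) \left(-6\right) = \left(-8\right) \left(-6\right) = 48$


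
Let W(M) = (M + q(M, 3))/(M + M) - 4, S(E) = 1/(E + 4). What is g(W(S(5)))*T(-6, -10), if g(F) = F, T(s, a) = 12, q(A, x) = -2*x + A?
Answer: -360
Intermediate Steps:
S(E) = 1/(4 + E)
q(A, x) = A - 2*x
W(M) = -4 + (-6 + 2*M)/(2*M) (W(M) = (M + (M - 2*3))/(M + M) - 4 = (M + (M - 6))/((2*M)) - 4 = (M + (-6 + M))*(1/(2*M)) - 4 = (-6 + 2*M)*(1/(2*M)) - 4 = (-6 + 2*M)/(2*M) - 4 = -4 + (-6 + 2*M)/(2*M))
g(W(S(5)))*T(-6, -10) = (-3 - 3/(1/(4 + 5)))*12 = (-3 - 3/(1/9))*12 = (-3 - 3/1/9)*12 = (-3 - 3*9)*12 = (-3 - 27)*12 = -30*12 = -360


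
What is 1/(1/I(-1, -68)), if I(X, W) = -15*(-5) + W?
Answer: 7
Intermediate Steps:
I(X, W) = 75 + W
1/(1/I(-1, -68)) = 1/(1/(75 - 68)) = 1/(1/7) = 7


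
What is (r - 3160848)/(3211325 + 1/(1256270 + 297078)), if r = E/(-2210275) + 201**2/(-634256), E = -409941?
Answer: -1720771728381635762967123/1748251571582984971155100 ≈ -0.98428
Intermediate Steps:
r = 170710218621/1401880180400 (r = -409941/(-2210275) + 201**2/(-634256) = -409941*(-1/2210275) + 40401*(-1/634256) = 409941/2210275 - 40401/634256 = 170710218621/1401880180400 ≈ 0.12177)
(r - 3160848)/(3211325 + 1/(1256270 + 297078)) = (170710218621/1401880180400 - 3160848)/(3211325 + 1/(1256270 + 297078)) = -4431129993746760579/(1401880180400*(3211325 + 1/1553348)) = -4431129993746760579/(1401880180400*4988305266101/1553348) = -4431129993746760579/1401880180400*1553348/4988305266101 = -1720771728381635762967123/1748251571582984971155100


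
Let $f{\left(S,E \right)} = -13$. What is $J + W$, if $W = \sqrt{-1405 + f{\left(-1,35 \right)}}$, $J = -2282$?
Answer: $-2282 + i \sqrt{1418} \approx -2282.0 + 37.656 i$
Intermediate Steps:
$W = i \sqrt{1418}$ ($W = \sqrt{-1405 - 13} = \sqrt{-1418} = i \sqrt{1418} \approx 37.656 i$)
$J + W = -2282 + i \sqrt{1418}$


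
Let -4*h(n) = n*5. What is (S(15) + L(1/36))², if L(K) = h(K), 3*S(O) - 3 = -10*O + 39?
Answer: 26925721/20736 ≈ 1298.5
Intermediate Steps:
h(n) = -5*n/4 (h(n) = -n*5/4 = -5*n/4)
S(O) = 14 - 10*O/3 (S(O) = 1 + (-10*O + 39)/3 = 1 + (39 - 10*O)/3 = 1 + (13 - 10*O/3) = 14 - 10*O/3)
L(K) = -5*K/4
(S(15) + L(1/36))² = ((14 - 10/3*15) - 5/4/36)² = ((14 - 50) - 5/4*1/36)² = (-36 - 5/144)² = (-5189/144)² = 26925721/20736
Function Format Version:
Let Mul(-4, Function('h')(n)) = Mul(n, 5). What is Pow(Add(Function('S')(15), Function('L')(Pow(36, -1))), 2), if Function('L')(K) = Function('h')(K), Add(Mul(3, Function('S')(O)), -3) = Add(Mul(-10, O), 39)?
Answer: Rational(26925721, 20736) ≈ 1298.5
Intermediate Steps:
Function('h')(n) = Mul(Rational(-5, 4), n) (Function('h')(n) = Mul(Rational(-1, 4), Mul(n, 5)) = Mul(Rational(-1, 4), Mul(5, n)) = Mul(Rational(-5, 4), n))
Function('S')(O) = Add(14, Mul(Rational(-10, 3), O)) (Function('S')(O) = Add(1, Mul(Rational(1, 3), Add(Mul(-10, O), 39))) = Add(1, Mul(Rational(1, 3), Add(39, Mul(-10, O)))) = Add(1, Add(13, Mul(Rational(-10, 3), O))) = Add(14, Mul(Rational(-10, 3), O)))
Function('L')(K) = Mul(Rational(-5, 4), K)
Pow(Add(Function('S')(15), Function('L')(Pow(36, -1))), 2) = Pow(Add(Add(14, Mul(Rational(-10, 3), 15)), Mul(Rational(-5, 4), Pow(36, -1))), 2) = Pow(Add(Add(14, -50), Mul(Rational(-5, 4), Rational(1, 36))), 2) = Pow(Add(-36, Rational(-5, 144)), 2) = Pow(Rational(-5189, 144), 2) = Rational(26925721, 20736)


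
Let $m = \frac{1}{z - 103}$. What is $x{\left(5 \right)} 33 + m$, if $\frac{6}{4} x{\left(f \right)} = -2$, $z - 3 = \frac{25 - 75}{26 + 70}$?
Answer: $- \frac{212348}{4825} \approx -44.01$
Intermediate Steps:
$z = \frac{119}{48}$ ($z = 3 + \frac{25 - 75}{26 + 70} = 3 - \frac{50}{96} = 3 - \frac{25}{48} = \frac{119}{48} \approx 2.4792$)
$x{\left(f \right)} = - \frac{4}{3}$ ($x{\left(f \right)} = \frac{2}{3} \left(-2\right) = - \frac{4}{3}$)
$m = - \frac{48}{4825}$ ($m = \frac{1}{\frac{119}{48} - 103} = \frac{1}{- \frac{4825}{48}} = - \frac{48}{4825} \approx -0.0099482$)
$x{\left(5 \right)} 33 + m = \left(- \frac{4}{3}\right) 33 - \frac{48}{4825} = -44 - \frac{48}{4825} = - \frac{212348}{4825}$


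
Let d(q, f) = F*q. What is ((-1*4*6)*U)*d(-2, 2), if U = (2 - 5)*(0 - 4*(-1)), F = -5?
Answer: 2880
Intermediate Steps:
d(q, f) = -5*q
U = -12 (U = -3*(0 + 4) = -3*4 = -12)
((-1*4*6)*U)*d(-2, 2) = ((-1*4*6)*(-12))*(-5*(-2)) = (-4*6*(-12))*10 = -24*(-12)*10 = 288*10 = 2880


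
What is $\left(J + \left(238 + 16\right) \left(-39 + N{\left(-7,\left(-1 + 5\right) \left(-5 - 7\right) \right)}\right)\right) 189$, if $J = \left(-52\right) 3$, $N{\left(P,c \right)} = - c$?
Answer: $402570$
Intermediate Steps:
$J = -156$
$\left(J + \left(238 + 16\right) \left(-39 + N{\left(-7,\left(-1 + 5\right) \left(-5 - 7\right) \right)}\right)\right) 189 = \left(-156 + \left(238 + 16\right) \left(-39 - \left(-1 + 5\right) \left(-5 - 7\right)\right)\right) 189 = \left(-156 + 254 \left(-39 - 4 \left(-12\right)\right)\right) 189 = \left(-156 + 254 \left(-39 - -48\right)\right) 189 = \left(-156 + 254 \left(-39 + 48\right)\right) 189 = \left(-156 + 254 \cdot 9\right) 189 = \left(-156 + 2286\right) 189 = 2130 \cdot 189 = 402570$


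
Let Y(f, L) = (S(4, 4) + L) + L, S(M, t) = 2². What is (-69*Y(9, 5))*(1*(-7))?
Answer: 6762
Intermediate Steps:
S(M, t) = 4
Y(f, L) = 4 + 2*L (Y(f, L) = (4 + L) + L = 4 + 2*L)
(-69*Y(9, 5))*(1*(-7)) = (-69*(4 + 2*5))*(1*(-7)) = -69*(4 + 10)*(-7) = -69*14*(-7) = -966*(-7) = 6762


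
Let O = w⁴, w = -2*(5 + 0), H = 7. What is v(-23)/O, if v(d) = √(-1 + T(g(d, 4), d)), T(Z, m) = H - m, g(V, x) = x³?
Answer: √29/10000 ≈ 0.00053852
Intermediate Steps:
w = -10 (w = -2*5 = -10)
T(Z, m) = 7 - m
O = 10000 (O = (-10)⁴ = 10000)
v(d) = √(6 - d) (v(d) = √(-1 + (7 - d)) = √(6 - d))
v(-23)/O = √(6 - 1*(-23))/10000 = √(6 + 23)*(1/10000) = √29*(1/10000) = √29/10000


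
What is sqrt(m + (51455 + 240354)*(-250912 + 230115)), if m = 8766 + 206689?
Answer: I*sqrt(6068536318) ≈ 77901.0*I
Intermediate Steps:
m = 215455
sqrt(m + (51455 + 240354)*(-250912 + 230115)) = sqrt(215455 + (51455 + 240354)*(-250912 + 230115)) = sqrt(215455 + 291809*(-20797)) = sqrt(215455 - 6068751773) = sqrt(-6068536318) = I*sqrt(6068536318)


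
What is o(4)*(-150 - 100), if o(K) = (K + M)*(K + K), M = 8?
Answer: -24000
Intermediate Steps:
o(K) = 2*K*(8 + K) (o(K) = (K + 8)*(K + K) = (8 + K)*(2*K) = 2*K*(8 + K))
o(4)*(-150 - 100) = (2*4*(8 + 4))*(-150 - 100) = (2*4*12)*(-250) = 96*(-250) = -24000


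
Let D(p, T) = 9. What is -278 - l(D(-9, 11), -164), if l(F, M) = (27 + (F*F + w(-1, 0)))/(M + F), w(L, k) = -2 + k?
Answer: -42984/155 ≈ -277.32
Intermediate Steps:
l(F, M) = (25 + F**2)/(F + M) (l(F, M) = (27 + (F*F + (-2 + 0)))/(M + F) = (27 + (F**2 - 2))/(F + M) = (27 + (-2 + F**2))/(F + M) = (25 + F**2)/(F + M))
-278 - l(D(-9, 11), -164) = -278 - (25 + 9**2)/(9 - 164) = -278 - (25 + 81)/(-155) = -278 - (-1)*106/155 = -278 - 1*(-106/155) = -278 + 106/155 = -42984/155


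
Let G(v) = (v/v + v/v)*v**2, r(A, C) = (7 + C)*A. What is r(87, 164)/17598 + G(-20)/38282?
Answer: 97266619/112281106 ≈ 0.86628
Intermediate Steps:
r(A, C) = A*(7 + C)
G(v) = 2*v**2 (G(v) = (1 + 1)*v**2 = 2*v**2)
r(87, 164)/17598 + G(-20)/38282 = (87*(7 + 164))/17598 + (2*(-20)**2)/38282 = (87*171)*(1/17598) + (2*400)*(1/38282) = 14877*(1/17598) + 800*(1/38282) = 4959/5866 + 400/19141 = 97266619/112281106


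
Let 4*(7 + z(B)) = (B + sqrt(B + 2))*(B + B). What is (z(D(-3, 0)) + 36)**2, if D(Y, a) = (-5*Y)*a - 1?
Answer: 841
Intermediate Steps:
D(Y, a) = -1 - 5*Y*a (D(Y, a) = -5*Y*a - 1 = -1 - 5*Y*a)
z(B) = -7 + B*(B + sqrt(2 + B))/2 (z(B) = -7 + ((B + sqrt(B + 2))*(B + B))/4 = -7 + ((B + sqrt(2 + B))*(2*B))/4 = -7 + (2*B*(B + sqrt(2 + B)))/4 = -7 + B*(B + sqrt(2 + B))/2)
(z(D(-3, 0)) + 36)**2 = ((-7 + (-1 - 5*(-3)*0)**2/2 + (-1 - 5*(-3)*0)*sqrt(2 + (-1 - 5*(-3)*0))/2) + 36)**2 = ((-7 + (-1 + 0)**2/2 + (-1 + 0)*sqrt(2 + (-1 + 0))/2) + 36)**2 = ((-7 + (1/2)*(-1)**2 + (1/2)*(-1)*sqrt(2 - 1)) + 36)**2 = ((-7 + (1/2)*1 + (1/2)*(-1)*sqrt(1)) + 36)**2 = ((-7 + 1/2 + (1/2)*(-1)*1) + 36)**2 = ((-7 + 1/2 - 1/2) + 36)**2 = (-7 + 36)**2 = 29**2 = 841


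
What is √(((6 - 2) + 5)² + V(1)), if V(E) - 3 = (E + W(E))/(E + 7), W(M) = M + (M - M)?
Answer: √337/2 ≈ 9.1788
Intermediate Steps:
W(M) = M (W(M) = M + 0 = M)
V(E) = 3 + 2*E/(7 + E) (V(E) = 3 + (E + E)/(E + 7) = 3 + (2*E)/(7 + E) = 3 + 2*E/(7 + E))
√(((6 - 2) + 5)² + V(1)) = √(((6 - 2) + 5)² + (21 + 5*1)/(7 + 1)) = √((4 + 5)² + (21 + 5)/8) = √(9² + (⅛)*26) = √(81 + 13/4) = √(337/4) = √337/2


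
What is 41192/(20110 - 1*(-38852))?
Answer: 20596/29481 ≈ 0.69862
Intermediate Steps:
41192/(20110 - 1*(-38852)) = 41192/(20110 + 38852) = 41192/58962 = 41192*(1/58962) = 20596/29481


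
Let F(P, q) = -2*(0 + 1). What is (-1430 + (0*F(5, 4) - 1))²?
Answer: 2047761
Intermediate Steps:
F(P, q) = -2 (F(P, q) = -2*1 = -2)
(-1430 + (0*F(5, 4) - 1))² = (-1430 + (0*(-2) - 1))² = (-1430 + (0 - 1))² = (-1430 - 1)² = (-1431)² = 2047761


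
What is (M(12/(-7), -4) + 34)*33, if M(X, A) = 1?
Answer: 1155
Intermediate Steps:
(M(12/(-7), -4) + 34)*33 = (1 + 34)*33 = 35*33 = 1155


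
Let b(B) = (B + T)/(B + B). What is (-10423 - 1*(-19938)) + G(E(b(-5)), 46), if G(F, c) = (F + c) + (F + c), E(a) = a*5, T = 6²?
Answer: 9576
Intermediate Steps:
T = 36
b(B) = (36 + B)/(2*B) (b(B) = (B + 36)/(B + B) = (36 + B)/((2*B)) = (36 + B)*(1/(2*B)) = (36 + B)/(2*B))
E(a) = 5*a
G(F, c) = 2*F + 2*c
(-10423 - 1*(-19938)) + G(E(b(-5)), 46) = (-10423 - 1*(-19938)) + (2*(5*((½)*(36 - 5)/(-5))) + 2*46) = (-10423 + 19938) + (2*(5*((½)*(-⅕)*31)) + 92) = 9515 + (2*(5*(-31/10)) + 92) = 9515 + (2*(-31/2) + 92) = 9515 + (-31 + 92) = 9515 + 61 = 9576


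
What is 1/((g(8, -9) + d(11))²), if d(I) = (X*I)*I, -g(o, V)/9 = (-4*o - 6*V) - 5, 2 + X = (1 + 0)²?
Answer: 1/75076 ≈ 1.3320e-5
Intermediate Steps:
X = -1 (X = -2 + (1 + 0)² = -2 + 1² = -2 + 1 = -1)
g(o, V) = 45 + 36*o + 54*V (g(o, V) = -9*((-4*o - 6*V) - 5) = -9*((-6*V - 4*o) - 5) = -9*(-5 - 6*V - 4*o) = 45 + 36*o + 54*V)
d(I) = -I² (d(I) = (-I)*I = -I²)
1/((g(8, -9) + d(11))²) = 1/(((45 + 36*8 + 54*(-9)) - 1*11²)²) = 1/(((45 + 288 - 486) - 1*121)²) = 1/((-153 - 121)²) = 1/((-274)²) = 1/75076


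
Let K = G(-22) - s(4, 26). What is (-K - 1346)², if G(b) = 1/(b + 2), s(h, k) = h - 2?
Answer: 722480641/400 ≈ 1.8062e+6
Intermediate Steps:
s(h, k) = -2 + h
G(b) = 1/(2 + b)
K = -41/20 (K = 1/(2 - 22) - (-2 + 4) = 1/(-20) - 1*2 = -1/20 - 2 = -41/20 ≈ -2.0500)
(-K - 1346)² = (-1*(-41/20) - 1346)² = (41/20 - 1346)² = (-26879/20)² = 722480641/400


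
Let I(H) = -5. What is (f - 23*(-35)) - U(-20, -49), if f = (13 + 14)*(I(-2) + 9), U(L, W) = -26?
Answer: 939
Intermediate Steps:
f = 108 (f = (13 + 14)*(-5 + 9) = 27*4 = 108)
(f - 23*(-35)) - U(-20, -49) = (108 - 23*(-35)) - 1*(-26) = (108 + 805) + 26 = 913 + 26 = 939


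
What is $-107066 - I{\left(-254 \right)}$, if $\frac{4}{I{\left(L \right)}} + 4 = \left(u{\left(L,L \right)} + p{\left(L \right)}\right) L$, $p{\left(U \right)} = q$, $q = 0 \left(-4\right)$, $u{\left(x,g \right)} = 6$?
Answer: $- \frac{40899211}{382} \approx -1.0707 \cdot 10^{5}$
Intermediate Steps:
$q = 0$
$p{\left(U \right)} = 0$
$I{\left(L \right)} = \frac{4}{-4 + 6 L}$ ($I{\left(L \right)} = \frac{4}{-4 + \left(6 + 0\right) L} = \frac{4}{-4 + 6 L}$)
$-107066 - I{\left(-254 \right)} = -107066 - \frac{2}{-2 + 3 \left(-254\right)} = -107066 - \frac{2}{-2 - 762} = -107066 - \frac{2}{-764} = -107066 - 2 \left(- \frac{1}{764}\right) = -107066 - - \frac{1}{382} = -107066 + \frac{1}{382} = - \frac{40899211}{382}$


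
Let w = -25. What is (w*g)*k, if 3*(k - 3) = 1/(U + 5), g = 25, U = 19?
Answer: -135625/72 ≈ -1883.7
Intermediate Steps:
k = 217/72 (k = 3 + 1/(3*(19 + 5)) = 3 + (⅓)/24 = 3 + (⅓)*(1/24) = 3 + 1/72 = 217/72 ≈ 3.0139)
(w*g)*k = -25*25*(217/72) = -625*217/72 = -135625/72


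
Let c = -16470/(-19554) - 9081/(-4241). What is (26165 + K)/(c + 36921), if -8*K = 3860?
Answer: 709937186935/1020683694846 ≈ 0.69555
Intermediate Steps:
c = 41236524/13821419 (c = -16470*(-1/19554) - 9081*(-1/4241) = 2745/3259 + 9081/4241 = 41236524/13821419 ≈ 2.9835)
K = -965/2 (K = -⅛*3860 = -965/2 ≈ -482.50)
(26165 + K)/(c + 36921) = (26165 - 965/2)/(41236524/13821419 + 36921) = 51365/(2*(510341847423/13821419)) = (51365/2)*(13821419/510341847423) = 709937186935/1020683694846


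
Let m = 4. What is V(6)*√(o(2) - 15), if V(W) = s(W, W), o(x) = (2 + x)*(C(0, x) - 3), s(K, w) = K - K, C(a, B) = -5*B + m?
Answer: 0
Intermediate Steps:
C(a, B) = 4 - 5*B (C(a, B) = -5*B + 4 = 4 - 5*B)
s(K, w) = 0
o(x) = (1 - 5*x)*(2 + x) (o(x) = (2 + x)*((4 - 5*x) - 3) = (2 + x)*(1 - 5*x) = (1 - 5*x)*(2 + x))
V(W) = 0
V(6)*√(o(2) - 15) = 0*√((2 - 9*2 - 5*2²) - 15) = 0*√((2 - 18 - 5*4) - 15) = 0*√((2 - 18 - 20) - 15) = 0*√(-36 - 15) = 0*√(-51) = 0*(I*√51) = 0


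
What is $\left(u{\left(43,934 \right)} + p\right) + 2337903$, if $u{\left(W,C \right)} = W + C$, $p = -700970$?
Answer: $1637910$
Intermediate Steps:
$u{\left(W,C \right)} = C + W$
$\left(u{\left(43,934 \right)} + p\right) + 2337903 = \left(\left(934 + 43\right) - 700970\right) + 2337903 = \left(977 - 700970\right) + 2337903 = -699993 + 2337903 = 1637910$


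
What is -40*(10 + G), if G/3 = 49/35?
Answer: -568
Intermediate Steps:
G = 21/5 (G = 3*(49/35) = 3*(49*(1/35)) = 3*(7/5) = 21/5 ≈ 4.2000)
-40*(10 + G) = -40*(10 + 21/5) = -40*71/5 = -568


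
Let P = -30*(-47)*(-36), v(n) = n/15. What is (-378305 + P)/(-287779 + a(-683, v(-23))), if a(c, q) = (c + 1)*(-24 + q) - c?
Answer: 6435975/4045234 ≈ 1.5910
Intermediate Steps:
v(n) = n/15 (v(n) = n*(1/15) = n/15)
a(c, q) = -c + (1 + c)*(-24 + q) (a(c, q) = (1 + c)*(-24 + q) - c = -c + (1 + c)*(-24 + q))
P = -50760 (P = 1410*(-36) = -50760)
(-378305 + P)/(-287779 + a(-683, v(-23))) = (-378305 - 50760)/(-287779 + (-24 + (1/15)*(-23) - 25*(-683) - 683*(-23)/15)) = -429065/(-287779 + (-24 - 23/15 + 17075 - 683*(-23/15))) = -429065/(-287779 + (-24 - 23/15 + 17075 + 15709/15)) = -429065/(-287779 + 271451/15) = -429065/(-4045234/15) = -429065*(-15/4045234) = 6435975/4045234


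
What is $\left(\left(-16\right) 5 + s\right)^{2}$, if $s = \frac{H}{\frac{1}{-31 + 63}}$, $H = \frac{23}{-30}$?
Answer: $\frac{2458624}{225} \approx 10927.0$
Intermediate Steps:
$H = - \frac{23}{30}$ ($H = 23 \left(- \frac{1}{30}\right) = - \frac{23}{30} \approx -0.76667$)
$s = - \frac{368}{15}$ ($s = - \frac{23}{30 \frac{1}{-31 + 63}} = - \frac{23}{30 \cdot \frac{1}{32}} = - \frac{23 \frac{1}{\frac{1}{32}}}{30} = \left(- \frac{23}{30}\right) 32 = - \frac{368}{15} \approx -24.533$)
$\left(\left(-16\right) 5 + s\right)^{2} = \left(\left(-16\right) 5 - \frac{368}{15}\right)^{2} = \left(-80 - \frac{368}{15}\right)^{2} = \left(- \frac{1568}{15}\right)^{2} = \frac{2458624}{225}$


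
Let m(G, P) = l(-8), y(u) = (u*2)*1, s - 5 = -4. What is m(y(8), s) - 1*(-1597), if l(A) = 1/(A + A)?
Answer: 25551/16 ≈ 1596.9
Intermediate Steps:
s = 1 (s = 5 - 4 = 1)
y(u) = 2*u (y(u) = (2*u)*1 = 2*u)
l(A) = 1/(2*A)
m(G, P) = -1/16 (m(G, P) = (½)/(-8) = (½)*(-⅛) = -1/16)
m(y(8), s) - 1*(-1597) = -1/16 - 1*(-1597) = -1/16 + 1597 = 25551/16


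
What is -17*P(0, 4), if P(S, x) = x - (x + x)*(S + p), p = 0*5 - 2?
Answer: -340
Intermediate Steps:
p = -2 (p = 0 - 2 = -2)
P(S, x) = x - 2*x*(-2 + S) (P(S, x) = x - (x + x)*(S - 2) = x - 2*x*(-2 + S))
-17*P(0, 4) = -68*(5 - 2*0) = -68*(5 + 0) = -68*5 = -17*20 = -340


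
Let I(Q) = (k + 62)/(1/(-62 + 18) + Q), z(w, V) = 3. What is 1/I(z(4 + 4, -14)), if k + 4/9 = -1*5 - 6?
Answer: 1179/20020 ≈ 0.058891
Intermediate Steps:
k = -103/9 (k = -4/9 + (-1*5 - 6) = -4/9 + (-5 - 6) = -4/9 - 11 = -103/9 ≈ -11.444)
I(Q) = 455/(9*(-1/44 + Q)) (I(Q) = (-103/9 + 62)/(1/(-62 + 18) + Q) = 455/(9*(1/(-44) + Q)) = 455/(9*(-1/44 + Q)))
1/I(z(4 + 4, -14)) = 1/(20020/(9*(-1 + 44*3))) = 1/(20020/(9*(-1 + 132))) = 1/((20020/9)/131) = 1/((20020/9)*(1/131)) = 1/(20020/1179) = 1179/20020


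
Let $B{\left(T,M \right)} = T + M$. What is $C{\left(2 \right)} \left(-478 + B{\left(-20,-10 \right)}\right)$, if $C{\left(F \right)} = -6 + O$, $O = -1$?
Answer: $3556$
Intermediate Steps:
$B{\left(T,M \right)} = M + T$
$C{\left(F \right)} = -7$ ($C{\left(F \right)} = -6 - 1 = -7$)
$C{\left(2 \right)} \left(-478 + B{\left(-20,-10 \right)}\right) = - 7 \left(-478 - 30\right) = \left(-7\right) \left(-508\right) = 3556$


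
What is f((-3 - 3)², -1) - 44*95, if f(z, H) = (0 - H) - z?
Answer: -4215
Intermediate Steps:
f(z, H) = -H - z
f((-3 - 3)², -1) - 44*95 = (-1*(-1) - (-3 - 3)²) - 44*95 = (1 - 1*(-6)²) - 4180 = (1 - 1*36) - 4180 = (1 - 36) - 4180 = -35 - 4180 = -4215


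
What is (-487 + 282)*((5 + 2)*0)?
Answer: 0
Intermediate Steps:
(-487 + 282)*((5 + 2)*0) = -1435*0 = -205*0 = 0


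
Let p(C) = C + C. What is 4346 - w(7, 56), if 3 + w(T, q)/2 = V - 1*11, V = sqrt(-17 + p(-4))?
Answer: 4374 - 10*I ≈ 4374.0 - 10.0*I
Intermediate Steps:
p(C) = 2*C
V = 5*I (V = sqrt(-17 + 2*(-4)) = sqrt(-17 - 8) = sqrt(-25) = 5*I ≈ 5.0*I)
w(T, q) = -28 + 10*I (w(T, q) = -6 + 2*(5*I - 1*11) = -6 + 2*(5*I - 11) = -6 + 2*(-11 + 5*I) = -6 + (-22 + 10*I) = -28 + 10*I)
4346 - w(7, 56) = 4346 - (-28 + 10*I) = 4346 + (28 - 10*I) = 4374 - 10*I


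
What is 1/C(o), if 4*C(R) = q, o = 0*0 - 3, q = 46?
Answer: 2/23 ≈ 0.086957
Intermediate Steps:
o = -3 (o = 0 - 3 = -3)
C(R) = 23/2 (C(R) = (¼)*46 = 23/2)
1/C(o) = 1/(23/2) = 2/23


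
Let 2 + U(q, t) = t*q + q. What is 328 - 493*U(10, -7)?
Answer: 30894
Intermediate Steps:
U(q, t) = -2 + q + q*t (U(q, t) = -2 + (t*q + q) = -2 + (q*t + q) = -2 + (q + q*t) = -2 + q + q*t)
328 - 493*U(10, -7) = 328 - 493*(-2 + 10 + 10*(-7)) = 328 - 493*(-2 + 10 - 70) = 328 - 493*(-62) = 328 + 30566 = 30894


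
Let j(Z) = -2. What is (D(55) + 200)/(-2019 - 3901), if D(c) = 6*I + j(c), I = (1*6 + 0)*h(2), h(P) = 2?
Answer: -27/592 ≈ -0.045608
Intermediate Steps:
I = 12 (I = (1*6 + 0)*2 = (6 + 0)*2 = 6*2 = 12)
D(c) = 70 (D(c) = 6*12 - 2 = 72 - 2 = 70)
(D(55) + 200)/(-2019 - 3901) = (70 + 200)/(-2019 - 3901) = 270/(-5920) = 270*(-1/5920) = -27/592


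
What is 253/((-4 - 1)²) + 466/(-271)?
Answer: 56913/6775 ≈ 8.4004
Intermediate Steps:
253/((-4 - 1)²) + 466/(-271) = 253/((-5)²) + 466*(-1/271) = 253/25 - 466/271 = 56913/6775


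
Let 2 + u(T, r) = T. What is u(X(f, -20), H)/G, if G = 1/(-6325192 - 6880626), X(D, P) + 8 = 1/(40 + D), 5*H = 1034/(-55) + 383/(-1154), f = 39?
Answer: 10419390402/79 ≈ 1.3189e+8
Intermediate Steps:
H = -110391/28850 (H = (1034/(-55) + 383/(-1154))/5 = (1034*(-1/55) + 383*(-1/1154))/5 = (-94/5 - 383/1154)/5 = (1/5)*(-110391/5770) = -110391/28850 ≈ -3.8264)
X(D, P) = -8 + 1/(40 + D)
u(T, r) = -2 + T
G = -1/13205818 (G = 1/(-13205818) = -1/13205818 ≈ -7.5724e-8)
u(X(f, -20), H)/G = (-2 + (-319 - 8*39)/(40 + 39))/(-1/13205818) = (-2 + (-319 - 312)/79)*(-13205818) = (-2 + (1/79)*(-631))*(-13205818) = (-2 - 631/79)*(-13205818) = -789/79*(-13205818) = 10419390402/79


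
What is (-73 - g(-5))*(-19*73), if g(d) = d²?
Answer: 135926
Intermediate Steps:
(-73 - g(-5))*(-19*73) = (-73 - 1*(-5)²)*(-19*73) = (-73 - 1*25)*(-1387) = (-73 - 25)*(-1387) = -98*(-1387) = 135926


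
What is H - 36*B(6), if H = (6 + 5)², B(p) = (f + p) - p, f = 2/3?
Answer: 97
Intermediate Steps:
f = ⅔ (f = 2*(⅓) = ⅔ ≈ 0.66667)
B(p) = ⅔ (B(p) = (⅔ + p) - p = ⅔)
H = 121 (H = 11² = 121)
H - 36*B(6) = 121 - 36*⅔ = 121 - 24 = 97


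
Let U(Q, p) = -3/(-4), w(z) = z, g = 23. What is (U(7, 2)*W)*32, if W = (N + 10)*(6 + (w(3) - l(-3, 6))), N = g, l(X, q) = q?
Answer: 2376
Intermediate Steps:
N = 23
U(Q, p) = 3/4 (U(Q, p) = -3*(-1/4) = 3/4)
W = 99 (W = (23 + 10)*(6 + (3 - 1*6)) = 33*(6 + (3 - 6)) = 33*(6 - 3) = 33*3 = 99)
(U(7, 2)*W)*32 = ((3/4)*99)*32 = (297/4)*32 = 2376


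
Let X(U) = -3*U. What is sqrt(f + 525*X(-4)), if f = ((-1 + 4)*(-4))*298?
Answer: 2*sqrt(681) ≈ 52.192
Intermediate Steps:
f = -3576 (f = (3*(-4))*298 = -12*298 = -3576)
sqrt(f + 525*X(-4)) = sqrt(-3576 + 525*(-3*(-4))) = sqrt(-3576 + 525*12) = sqrt(-3576 + 6300) = sqrt(2724) = 2*sqrt(681)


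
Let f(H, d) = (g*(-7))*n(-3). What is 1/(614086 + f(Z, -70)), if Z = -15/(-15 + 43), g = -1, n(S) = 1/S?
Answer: 3/1842251 ≈ 1.6284e-6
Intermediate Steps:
n(S) = 1/S
Z = -15/28 ≈ -0.53571
f(H, d) = -7/3 (f(H, d) = -1*(-7)/(-3) = 7*(-⅓) = -7/3)
1/(614086 + f(Z, -70)) = 1/(614086 - 7/3) = 1/(1842251/3) = 3/1842251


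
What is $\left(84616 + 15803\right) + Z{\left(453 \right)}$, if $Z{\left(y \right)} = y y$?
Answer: $305628$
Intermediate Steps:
$Z{\left(y \right)} = y^{2}$
$\left(84616 + 15803\right) + Z{\left(453 \right)} = \left(84616 + 15803\right) + 453^{2} = 100419 + 205209 = 305628$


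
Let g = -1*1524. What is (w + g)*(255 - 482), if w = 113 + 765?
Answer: 146642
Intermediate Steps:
g = -1524
w = 878
(w + g)*(255 - 482) = (878 - 1524)*(255 - 482) = -646*(-227) = 146642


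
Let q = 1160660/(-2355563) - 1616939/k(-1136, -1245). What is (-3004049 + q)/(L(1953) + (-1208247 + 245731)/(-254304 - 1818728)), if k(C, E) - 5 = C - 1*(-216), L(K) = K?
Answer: -3353616250235155155784/2182063136253802935 ≈ -1536.9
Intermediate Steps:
k(C, E) = 221 + C (k(C, E) = 5 + (C - 1*(-216)) = 5 + (C + 216) = 5 + (216 + C) = 221 + C)
q = 3807739677757/2155340145 (q = 1160660/(-2355563) - 1616939/(221 - 1136) = 1160660*(-1/2355563) - 1616939/(-915) = -1160660/2355563 - 1616939*(-1/915) = -1160660/2355563 + 1616939/915 = 3807739677757/2155340145 ≈ 1766.7)
(-3004049 + q)/(L(1953) + (-1208247 + 245731)/(-254304 - 1818728)) = (-3004049 + 3807739677757/2155340145)/(1953 + (-1208247 + 245731)/(-254304 - 1818728)) = -6470939667569348/(2155340145*(1953 - 962516/(-2073032))) = -6470939667569348/(2155340145*(1953 - 962516*(-1/2073032))) = -6470939667569348/(2155340145*(1953 + 240629/518258)) = -6470939667569348/(2155340145*1012398503/518258) = -6470939667569348/2155340145*518258/1012398503 = -3353616250235155155784/2182063136253802935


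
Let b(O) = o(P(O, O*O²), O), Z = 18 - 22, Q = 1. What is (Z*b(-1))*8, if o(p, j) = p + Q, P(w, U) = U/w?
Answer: -64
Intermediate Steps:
Z = -4
o(p, j) = 1 + p (o(p, j) = p + 1 = 1 + p)
b(O) = 1 + O² (b(O) = 1 + (O*O²)/O = 1 + O³/O = 1 + O²)
(Z*b(-1))*8 = -4*(1 + (-1)²)*8 = -4*(1 + 1)*8 = -4*2*8 = -8*8 = -64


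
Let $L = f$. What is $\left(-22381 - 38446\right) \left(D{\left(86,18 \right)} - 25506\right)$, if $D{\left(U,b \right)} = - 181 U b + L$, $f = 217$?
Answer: $18581249479$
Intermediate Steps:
$L = 217$
$D{\left(U,b \right)} = 217 - 181 U b$ ($D{\left(U,b \right)} = - 181 U b + 217 = 217 - 181 U b$)
$\left(-22381 - 38446\right) \left(D{\left(86,18 \right)} - 25506\right) = \left(-22381 - 38446\right) \left(\left(217 - 15566 \cdot 18\right) - 25506\right) = - 60827 \left(\left(217 - 280188\right) - 25506\right) = - 60827 \left(-279971 - 25506\right) = \left(-60827\right) \left(-305477\right) = 18581249479$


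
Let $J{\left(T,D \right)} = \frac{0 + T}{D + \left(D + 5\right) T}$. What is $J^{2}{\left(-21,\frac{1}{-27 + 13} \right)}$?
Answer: $\frac{21609}{525625} \approx 0.041111$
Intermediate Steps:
$J{\left(T,D \right)} = \frac{T}{D + T \left(5 + D\right)}$ ($J{\left(T,D \right)} = \frac{T}{D + \left(5 + D\right) T} = \frac{T}{D + T \left(5 + D\right)}$)
$J^{2}{\left(-21,\frac{1}{-27 + 13} \right)} = \left(- \frac{21}{\frac{1}{-27 + 13} + 5 \left(-21\right) + \frac{1}{-27 + 13} \left(-21\right)}\right)^{2} = \left(- \frac{21}{\frac{1}{-14} - 105 + \frac{1}{-14} \left(-21\right)}\right)^{2} = \left(- \frac{21}{- \frac{1}{14} - 105 - - \frac{3}{2}}\right)^{2} = \left(- \frac{21}{- \frac{1}{14} - 105 + \frac{3}{2}}\right)^{2} = \left(- \frac{21}{- \frac{725}{7}}\right)^{2} = \left(\left(-21\right) \left(- \frac{7}{725}\right)\right)^{2} = \left(\frac{147}{725}\right)^{2} = \frac{21609}{525625}$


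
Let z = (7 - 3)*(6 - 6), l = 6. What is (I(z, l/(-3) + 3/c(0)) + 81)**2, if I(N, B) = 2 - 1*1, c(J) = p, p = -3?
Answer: 6724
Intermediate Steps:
z = 0 (z = 4*0 = 0)
c(J) = -3
I(N, B) = 1 (I(N, B) = 2 - 1 = 1)
(I(z, l/(-3) + 3/c(0)) + 81)**2 = (1 + 81)**2 = 82**2 = 6724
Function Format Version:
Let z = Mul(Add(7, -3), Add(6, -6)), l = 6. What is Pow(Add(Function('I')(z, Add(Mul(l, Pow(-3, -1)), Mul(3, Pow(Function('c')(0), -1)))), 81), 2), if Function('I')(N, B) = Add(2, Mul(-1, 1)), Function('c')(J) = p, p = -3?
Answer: 6724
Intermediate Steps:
z = 0 (z = Mul(4, 0) = 0)
Function('c')(J) = -3
Function('I')(N, B) = 1 (Function('I')(N, B) = Add(2, -1) = 1)
Pow(Add(Function('I')(z, Add(Mul(l, Pow(-3, -1)), Mul(3, Pow(Function('c')(0), -1)))), 81), 2) = Pow(Add(1, 81), 2) = Pow(82, 2) = 6724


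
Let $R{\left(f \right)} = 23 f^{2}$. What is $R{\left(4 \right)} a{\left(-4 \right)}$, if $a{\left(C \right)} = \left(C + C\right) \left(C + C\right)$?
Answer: $23552$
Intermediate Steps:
$a{\left(C \right)} = 4 C^{2}$ ($a{\left(C \right)} = 2 C 2 C = 4 C^{2}$)
$R{\left(4 \right)} a{\left(-4 \right)} = 23 \cdot 4^{2} \cdot 4 \left(-4\right)^{2} = 23 \cdot 16 \cdot 4 \cdot 16 = 368 \cdot 64 = 23552$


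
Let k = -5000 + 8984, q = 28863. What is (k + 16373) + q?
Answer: 49220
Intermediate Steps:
k = 3984
(k + 16373) + q = (3984 + 16373) + 28863 = 20357 + 28863 = 49220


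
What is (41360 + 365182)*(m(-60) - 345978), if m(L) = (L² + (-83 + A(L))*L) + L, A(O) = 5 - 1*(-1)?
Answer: -137337205356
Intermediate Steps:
A(O) = 6 (A(O) = 5 + 1 = 6)
m(L) = L² - 76*L (m(L) = (L² + (-83 + 6)*L) + L = (L² - 77*L) + L = L² - 76*L)
(41360 + 365182)*(m(-60) - 345978) = (41360 + 365182)*(-60*(-76 - 60) - 345978) = 406542*(-60*(-136) - 345978) = 406542*(8160 - 345978) = 406542*(-337818) = -137337205356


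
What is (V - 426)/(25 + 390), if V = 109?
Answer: -317/415 ≈ -0.76385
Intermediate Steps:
(V - 426)/(25 + 390) = (109 - 426)/(25 + 390) = -317/415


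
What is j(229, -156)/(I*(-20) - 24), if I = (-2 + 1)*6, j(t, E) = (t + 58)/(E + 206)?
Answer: 287/4800 ≈ 0.059792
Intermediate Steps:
j(t, E) = (58 + t)/(206 + E)
I = -6 (I = -1*6 = -6)
j(229, -156)/(I*(-20) - 24) = ((58 + 229)/(206 - 156))/(-6*(-20) - 24) = (287/50)/(120 - 24) = ((1/50)*287)/96 = (287/50)*(1/96) = 287/4800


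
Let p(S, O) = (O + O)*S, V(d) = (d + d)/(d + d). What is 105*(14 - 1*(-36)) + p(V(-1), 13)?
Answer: 5276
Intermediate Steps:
V(d) = 1 (V(d) = (2*d)/((2*d)) = (2*d)*(1/(2*d)) = 1)
p(S, O) = 2*O*S (p(S, O) = (2*O)*S = 2*O*S)
105*(14 - 1*(-36)) + p(V(-1), 13) = 105*(14 - 1*(-36)) + 2*13*1 = 105*(14 + 36) + 26 = 105*50 + 26 = 5250 + 26 = 5276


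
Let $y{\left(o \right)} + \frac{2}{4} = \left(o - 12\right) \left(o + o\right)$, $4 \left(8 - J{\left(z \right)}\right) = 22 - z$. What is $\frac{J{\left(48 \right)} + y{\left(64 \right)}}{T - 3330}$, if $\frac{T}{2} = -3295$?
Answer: $- \frac{667}{992} \approx -0.67238$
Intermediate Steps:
$J{\left(z \right)} = \frac{5}{2} + \frac{z}{4}$ ($J{\left(z \right)} = 8 - \frac{22 - z}{4} = 8 + \left(- \frac{11}{2} + \frac{z}{4}\right) = \frac{5}{2} + \frac{z}{4}$)
$y{\left(o \right)} = - \frac{1}{2} + 2 o \left(-12 + o\right)$ ($y{\left(o \right)} = - \frac{1}{2} + \left(o - 12\right) \left(o + o\right) = - \frac{1}{2} + \left(-12 + o\right) 2 o = - \frac{1}{2} + 2 o \left(-12 + o\right)$)
$T = -6590$ ($T = 2 \left(-3295\right) = -6590$)
$\frac{J{\left(48 \right)} + y{\left(64 \right)}}{T - 3330} = \frac{\left(\frac{5}{2} + \frac{1}{4} \cdot 48\right) - \left(\frac{3073}{2} - 8192\right)}{-6590 - 3330} = \frac{\left(\frac{5}{2} + 12\right) - - \frac{13311}{2}}{-9920} = \left(\frac{29}{2} - - \frac{13311}{2}\right) \left(- \frac{1}{9920}\right) = \left(\frac{29}{2} + \frac{13311}{2}\right) \left(- \frac{1}{9920}\right) = 6670 \left(- \frac{1}{9920}\right) = - \frac{667}{992}$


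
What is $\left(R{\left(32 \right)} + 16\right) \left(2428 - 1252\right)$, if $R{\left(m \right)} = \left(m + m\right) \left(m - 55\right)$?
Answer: $-1712256$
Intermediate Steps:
$R{\left(m \right)} = 2 m \left(-55 + m\right)$
$\left(R{\left(32 \right)} + 16\right) \left(2428 - 1252\right) = \left(2 \cdot 32 \left(-55 + 32\right) + 16\right) \left(2428 - 1252\right) = \left(2 \cdot 32 \left(-23\right) + 16\right) 1176 = \left(-1472 + 16\right) 1176 = \left(-1456\right) 1176 = -1712256$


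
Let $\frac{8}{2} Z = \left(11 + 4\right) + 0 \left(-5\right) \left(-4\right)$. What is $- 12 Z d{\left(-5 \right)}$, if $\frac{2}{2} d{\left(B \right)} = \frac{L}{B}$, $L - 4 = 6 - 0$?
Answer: $90$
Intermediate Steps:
$L = 10$ ($L = 4 + \left(6 - 0\right) = 4 + \left(6 + 0\right) = 4 + 6 = 10$)
$d{\left(B \right)} = \frac{10}{B}$
$Z = \frac{15}{4}$ ($Z = \frac{\left(11 + 4\right) + 0 \left(-5\right) \left(-4\right)}{4} = \frac{15 + 0 \left(-4\right)}{4} = \frac{15 + 0}{4} = \frac{1}{4} \cdot 15 = \frac{15}{4} \approx 3.75$)
$- 12 Z d{\left(-5 \right)} = \left(-12\right) \frac{15}{4} \frac{10}{-5} = - 45 \cdot 10 \left(- \frac{1}{5}\right) = \left(-45\right) \left(-2\right) = 90$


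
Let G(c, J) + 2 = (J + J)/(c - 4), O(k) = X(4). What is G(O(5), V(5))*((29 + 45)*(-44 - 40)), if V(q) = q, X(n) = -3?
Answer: 21312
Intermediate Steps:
O(k) = -3
G(c, J) = -2 + 2*J/(-4 + c) (G(c, J) = -2 + (J + J)/(c - 4) = -2 + (2*J)/(-4 + c) = -2 + 2*J/(-4 + c))
G(O(5), V(5))*((29 + 45)*(-44 - 40)) = (2*(4 + 5 - 1*(-3))/(-4 - 3))*((29 + 45)*(-44 - 40)) = (2*(4 + 5 + 3)/(-7))*(74*(-84)) = (2*(-⅐)*12)*(-6216) = -24/7*(-6216) = 21312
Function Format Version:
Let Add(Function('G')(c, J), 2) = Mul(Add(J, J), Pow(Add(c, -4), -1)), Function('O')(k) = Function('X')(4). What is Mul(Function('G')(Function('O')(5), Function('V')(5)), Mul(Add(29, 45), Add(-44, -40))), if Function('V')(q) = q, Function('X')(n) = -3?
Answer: 21312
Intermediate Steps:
Function('O')(k) = -3
Function('G')(c, J) = Add(-2, Mul(2, J, Pow(Add(-4, c), -1))) (Function('G')(c, J) = Add(-2, Mul(Add(J, J), Pow(Add(c, -4), -1))) = Add(-2, Mul(Mul(2, J), Pow(Add(-4, c), -1))) = Add(-2, Mul(2, J, Pow(Add(-4, c), -1))))
Mul(Function('G')(Function('O')(5), Function('V')(5)), Mul(Add(29, 45), Add(-44, -40))) = Mul(Mul(2, Pow(Add(-4, -3), -1), Add(4, 5, Mul(-1, -3))), Mul(Add(29, 45), Add(-44, -40))) = Mul(Mul(2, Pow(-7, -1), Add(4, 5, 3)), Mul(74, -84)) = Mul(Mul(2, Rational(-1, 7), 12), -6216) = Mul(Rational(-24, 7), -6216) = 21312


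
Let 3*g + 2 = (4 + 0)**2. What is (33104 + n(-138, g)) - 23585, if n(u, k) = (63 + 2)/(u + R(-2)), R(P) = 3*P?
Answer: 1370671/144 ≈ 9518.5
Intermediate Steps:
g = 14/3 (g = -2/3 + (4 + 0)**2/3 = -2/3 + (1/3)*4**2 = -2/3 + (1/3)*16 = -2/3 + 16/3 = 14/3 ≈ 4.6667)
n(u, k) = 65/(-6 + u) (n(u, k) = (63 + 2)/(u + 3*(-2)) = 65/(u - 6) = 65/(-6 + u))
(33104 + n(-138, g)) - 23585 = (33104 + 65/(-6 - 138)) - 23585 = (33104 + 65/(-144)) - 23585 = (33104 + 65*(-1/144)) - 23585 = (33104 - 65/144) - 23585 = 4766911/144 - 23585 = 1370671/144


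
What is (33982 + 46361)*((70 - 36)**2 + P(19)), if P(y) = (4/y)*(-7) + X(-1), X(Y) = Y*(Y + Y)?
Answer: 1765457082/19 ≈ 9.2919e+7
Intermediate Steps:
X(Y) = 2*Y**2 (X(Y) = Y*(2*Y) = 2*Y**2)
P(y) = 2 - 28/y (P(y) = (4/y)*(-7) + 2*(-1)**2 = -28/y + 2*1 = -28/y + 2 = 2 - 28/y)
(33982 + 46361)*((70 - 36)**2 + P(19)) = (33982 + 46361)*((70 - 36)**2 + (2 - 28/19)) = 80343*(34**2 + (2 - 28*1/19)) = 80343*(1156 + (2 - 28/19)) = 80343*(1156 + 10/19) = 80343*(21974/19) = 1765457082/19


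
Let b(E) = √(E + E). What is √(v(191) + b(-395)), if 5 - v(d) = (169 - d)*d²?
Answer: √(802587 + I*√790) ≈ 895.87 + 0.016*I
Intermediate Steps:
v(d) = 5 - d²*(169 - d) (v(d) = 5 - (169 - d)*d² = 5 - d²*(169 - d))
b(E) = √2*√E (b(E) = √(2*E) = √2*√E)
√(v(191) + b(-395)) = √((5 + 191³ - 169*191²) + √2*√(-395)) = √((5 + 6967871 - 169*36481) + √2*(I*√395)) = √((5 + 6967871 - 6165289) + I*√790) = √(802587 + I*√790)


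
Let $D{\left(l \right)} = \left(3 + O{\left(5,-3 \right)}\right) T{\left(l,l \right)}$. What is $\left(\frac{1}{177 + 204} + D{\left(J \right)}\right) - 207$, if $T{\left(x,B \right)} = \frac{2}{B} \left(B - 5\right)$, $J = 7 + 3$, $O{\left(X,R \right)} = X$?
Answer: $- \frac{75818}{381} \approx -199.0$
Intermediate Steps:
$J = 10$
$T{\left(x,B \right)} = \frac{2 \left(-5 + B\right)}{B}$ ($T{\left(x,B \right)} = \frac{2}{B} \left(-5 + B\right) = \frac{2 \left(-5 + B\right)}{B}$)
$D{\left(l \right)} = 16 - \frac{80}{l}$ ($D{\left(l \right)} = \left(3 + 5\right) \left(2 - \frac{10}{l}\right) = 8 \left(2 - \frac{10}{l}\right) = 16 - \frac{80}{l}$)
$\left(\frac{1}{177 + 204} + D{\left(J \right)}\right) - 207 = \left(\frac{1}{177 + 204} + \left(16 - \frac{80}{10}\right)\right) - 207 = \left(\frac{1}{381} + \left(16 - 8\right)\right) - 207 = \left(\frac{1}{381} + 8\right) - 207 = \frac{3049}{381} - 207 = - \frac{75818}{381}$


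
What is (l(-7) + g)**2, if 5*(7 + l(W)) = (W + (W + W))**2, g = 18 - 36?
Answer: 99856/25 ≈ 3994.2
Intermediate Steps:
g = -18
l(W) = -7 + 9*W**2/5 (l(W) = -7 + (W + (W + W))**2/5 = -7 + (W + 2*W)**2/5 = -7 + (3*W)**2/5 = -7 + (9*W**2)/5 = -7 + 9*W**2/5)
(l(-7) + g)**2 = ((-7 + (9/5)*(-7)**2) - 18)**2 = ((-7 + (9/5)*49) - 18)**2 = ((-7 + 441/5) - 18)**2 = (406/5 - 18)**2 = (316/5)**2 = 99856/25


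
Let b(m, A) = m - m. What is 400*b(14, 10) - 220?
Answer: -220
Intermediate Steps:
b(m, A) = 0
400*b(14, 10) - 220 = 400*0 - 220 = 0 - 220 = -220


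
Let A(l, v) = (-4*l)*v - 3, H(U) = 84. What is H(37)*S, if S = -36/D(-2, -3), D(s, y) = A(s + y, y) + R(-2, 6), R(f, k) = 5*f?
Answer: 3024/73 ≈ 41.425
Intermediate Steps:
A(l, v) = -3 - 4*l*v (A(l, v) = -4*l*v - 3 = -3 - 4*l*v)
D(s, y) = -13 - 4*y*(s + y) (D(s, y) = (-3 - 4*(s + y)*y) + 5*(-2) = (-3 - 4*y*(s + y)) - 10 = -13 - 4*y*(s + y))
S = 36/73 (S = -36/(-13 - 4*(-3)*(-2 - 3)) = -36/(-13 - 4*(-3)*(-5)) = -36/(-13 - 60) = -36/(-73) = -36*(-1/73) = 36/73 ≈ 0.49315)
H(37)*S = 84*(36/73) = 3024/73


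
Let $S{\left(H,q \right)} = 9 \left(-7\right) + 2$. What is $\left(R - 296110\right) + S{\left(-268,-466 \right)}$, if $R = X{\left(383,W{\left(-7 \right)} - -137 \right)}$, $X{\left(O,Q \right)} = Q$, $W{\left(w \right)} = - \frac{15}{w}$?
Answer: $- \frac{2072223}{7} \approx -2.9603 \cdot 10^{5}$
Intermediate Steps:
$S{\left(H,q \right)} = -61$ ($S{\left(H,q \right)} = -63 + 2 = -61$)
$R = \frac{974}{7}$ ($R = - \frac{15}{-7} - -137 = \left(-15\right) \left(- \frac{1}{7}\right) + 137 = \frac{15}{7} + 137 = \frac{974}{7} \approx 139.14$)
$\left(R - 296110\right) + S{\left(-268,-466 \right)} = \left(\frac{974}{7} - 296110\right) - 61 = - \frac{2071796}{7} - 61 = - \frac{2072223}{7}$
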